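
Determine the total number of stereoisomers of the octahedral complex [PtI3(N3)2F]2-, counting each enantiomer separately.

In an octahedral complex each vertex has one trans partner and four cis neighbours.
There are 3 geometric isomers: I mer, N3 trans; I fac, N3 cis; I mer, N3 cis.
Each arrangement has an internal mirror plane or centre of symmetry, so none is chiral.

3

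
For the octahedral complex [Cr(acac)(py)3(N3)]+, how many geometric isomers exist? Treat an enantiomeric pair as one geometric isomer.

2

In an octahedral complex each vertex has one trans partner and four cis neighbours.
Each acac is bidentate and must span two cis positions.
Working through the distinct placements yields 2 geometric isomers: py mer; py fac.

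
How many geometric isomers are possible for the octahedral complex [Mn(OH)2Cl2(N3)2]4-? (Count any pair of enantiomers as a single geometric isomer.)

5

An octahedron has six vertices in three trans pairs; every non-trans pair is cis.
The distinct arrangements are (5 in all): OH trans, Cl trans, N3 trans; OH cis, Cl trans, N3 cis; OH trans, Cl cis, N3 cis; OH cis, Cl cis, N3 cis (chiral); OH cis, Cl cis, N3 trans.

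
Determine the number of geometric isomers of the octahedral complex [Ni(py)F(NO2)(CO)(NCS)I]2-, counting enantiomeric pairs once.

15

Systematic enumeration (placing each ligand type in turn and discarding arrangements equivalent by rotation or reflection) gives 15 geometric isomers.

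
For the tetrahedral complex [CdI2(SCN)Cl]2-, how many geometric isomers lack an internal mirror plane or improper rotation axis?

0

All four vertices of a tetrahedron are equivalent and mutually adjacent, so cis/trans isomerism cannot arise.
Only one geometric arrangement is possible.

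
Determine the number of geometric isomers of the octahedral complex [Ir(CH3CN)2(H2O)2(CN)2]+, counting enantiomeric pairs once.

5

In an octahedral complex each vertex has one trans partner and four cis neighbours.
There are 5 geometric isomers: CH3CN trans, H2O trans, CN trans; CH3CN trans, H2O cis, CN cis; CH3CN cis, H2O trans, CN cis; CH3CN cis, H2O cis, CN cis (chiral); CH3CN cis, H2O cis, CN trans.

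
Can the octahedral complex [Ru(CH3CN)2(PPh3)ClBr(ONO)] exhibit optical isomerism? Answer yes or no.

Placing the ligands in turn and identifying arrangements related by rotation or reflection leaves 9 distinct geometric isomers.
Of these, 6 lack any improper symmetry element and so occur as enantiomeric pairs, giving 9 + 6 = 15 stereoisomers in total.

yes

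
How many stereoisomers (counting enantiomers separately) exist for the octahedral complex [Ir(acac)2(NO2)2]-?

3

The six octahedral sites form three mutually perpendicular trans pairs.
Each acac is bidentate and must span two cis positions.
Systematic placement gives 2 geometric isomers: NO2 trans; NO2 cis (chiral).
One of these lacks any improper symmetry element and so occurs as an enantiomeric pair, giving 2 + 1 = 3 stereoisomers in total.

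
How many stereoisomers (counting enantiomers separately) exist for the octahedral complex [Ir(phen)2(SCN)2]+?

The six octahedral sites form three mutually perpendicular trans pairs.
Each phen is bidentate and must span two cis positions.
The distinct arrangements are (2 in all): SCN trans; SCN cis (chiral).
One of these lacks any improper symmetry element and so occurs as an enantiomeric pair, giving 2 + 1 = 3 stereoisomers in total.

3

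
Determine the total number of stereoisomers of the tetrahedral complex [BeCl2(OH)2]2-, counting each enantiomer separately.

1

All four vertices of a tetrahedron are equivalent and mutually adjacent, so cis/trans isomerism cannot arise.
Only one geometric arrangement is possible.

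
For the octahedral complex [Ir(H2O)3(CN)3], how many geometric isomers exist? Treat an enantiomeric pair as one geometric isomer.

The six octahedral sites form three mutually perpendicular trans pairs.
The distinct arrangements are (2 in all): H2O mer; H2O fac.

2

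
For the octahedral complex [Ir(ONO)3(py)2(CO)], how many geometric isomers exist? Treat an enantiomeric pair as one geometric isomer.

Working through the distinct placements yields 3 geometric isomers: ONO mer, py trans; ONO fac, py cis; ONO mer, py cis.

3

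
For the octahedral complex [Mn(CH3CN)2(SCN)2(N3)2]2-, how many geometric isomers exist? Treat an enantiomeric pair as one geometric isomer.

The six octahedral sites form three mutually perpendicular trans pairs.
Systematic placement gives 5 geometric isomers: CH3CN trans, SCN trans, N3 trans; CH3CN trans, SCN cis, N3 cis; CH3CN cis, SCN trans, N3 cis; CH3CN cis, SCN cis, N3 cis (chiral); CH3CN cis, SCN cis, N3 trans.

5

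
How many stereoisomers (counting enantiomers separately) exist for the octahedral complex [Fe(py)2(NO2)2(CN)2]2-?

6

In an octahedral complex each vertex has one trans partner and four cis neighbours.
Working through the distinct placements yields 5 geometric isomers: py trans, NO2 trans, CN trans; py cis, NO2 cis, CN trans; py trans, NO2 cis, CN cis; py cis, NO2 cis, CN cis (chiral); py cis, NO2 trans, CN cis.
One of these lacks any improper symmetry element and so occurs as an enantiomeric pair, giving 5 + 1 = 6 stereoisomers in total.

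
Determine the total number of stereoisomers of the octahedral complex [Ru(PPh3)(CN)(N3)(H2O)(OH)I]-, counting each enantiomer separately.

30

An octahedron has six vertices in three trans pairs; every non-trans pair is cis.
Systematic enumeration (placing each ligand type in turn and discarding arrangements equivalent by rotation or reflection) gives 15 geometric isomers.
Of these, 15 lack any improper symmetry element and so occur as enantiomeric pairs, giving 15 + 15 = 30 stereoisomers in total.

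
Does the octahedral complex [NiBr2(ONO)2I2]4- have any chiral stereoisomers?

yes

Working through the distinct placements yields 5 geometric isomers: Br trans, ONO trans, I trans; Br trans, ONO cis, I cis; Br cis, ONO trans, I cis; Br cis, ONO cis, I cis (chiral); Br cis, ONO cis, I trans.
One of these lacks any improper symmetry element and so occurs as an enantiomeric pair, giving 5 + 1 = 6 stereoisomers in total.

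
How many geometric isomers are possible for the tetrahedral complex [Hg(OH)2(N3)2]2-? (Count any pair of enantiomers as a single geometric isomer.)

1

Only one geometric arrangement is possible.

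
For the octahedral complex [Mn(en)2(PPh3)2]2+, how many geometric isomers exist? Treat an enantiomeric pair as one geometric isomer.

An octahedron has six vertices in three trans pairs; every non-trans pair is cis.
Each en is bidentate and must span two cis positions.
Systematic placement gives 2 geometric isomers: PPh3 trans; PPh3 cis (chiral).

2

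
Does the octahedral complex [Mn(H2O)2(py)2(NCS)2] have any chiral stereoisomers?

In an octahedral complex each vertex has one trans partner and four cis neighbours.
The distinct arrangements are (5 in all): H2O trans, py trans, NCS trans; H2O trans, py cis, NCS cis; H2O cis, py trans, NCS cis; H2O cis, py cis, NCS cis (chiral); H2O cis, py cis, NCS trans.
One of these lacks any improper symmetry element and so occurs as an enantiomeric pair, giving 5 + 1 = 6 stereoisomers in total.

yes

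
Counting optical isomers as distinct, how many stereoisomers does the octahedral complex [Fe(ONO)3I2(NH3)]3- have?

3

In an octahedral complex each vertex has one trans partner and four cis neighbours.
The distinct arrangements are (3 in all): ONO mer, I trans; ONO mer, I cis; ONO fac, I cis.
Each arrangement has an internal mirror plane or centre of symmetry, so none is chiral.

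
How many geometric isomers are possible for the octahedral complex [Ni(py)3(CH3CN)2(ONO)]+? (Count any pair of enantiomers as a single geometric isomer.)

In an octahedral complex each vertex has one trans partner and four cis neighbours.
Systematic placement gives 3 geometric isomers: py mer, CH3CN trans; py mer, CH3CN cis; py fac, CH3CN cis.

3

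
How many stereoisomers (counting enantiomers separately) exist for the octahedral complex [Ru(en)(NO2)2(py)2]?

4

In an octahedral complex each vertex has one trans partner and four cis neighbours.
Each en is bidentate and must span two cis positions.
There are 3 geometric isomers: NO2 trans, py cis; NO2 cis, py trans; NO2 cis, py cis (chiral).
One of these lacks any improper symmetry element and so occurs as an enantiomeric pair, giving 3 + 1 = 4 stereoisomers in total.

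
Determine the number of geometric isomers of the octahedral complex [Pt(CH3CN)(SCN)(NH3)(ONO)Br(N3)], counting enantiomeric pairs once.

15

In an octahedral complex each vertex has one trans partner and four cis neighbours.
Exhaustive case analysis gives 15 geometric isomers.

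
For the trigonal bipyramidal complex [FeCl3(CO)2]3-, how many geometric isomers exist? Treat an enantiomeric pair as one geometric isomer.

A trigonal bipyramid has two axial and three equatorial sites, which are chemically inequivalent.
The distinct arrangements are (3 in all): CO both axial; CO one axial, one equatorial; CO both equatorial.

3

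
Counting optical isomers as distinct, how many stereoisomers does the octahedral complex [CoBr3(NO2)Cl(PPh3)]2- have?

The six octahedral sites form three mutually perpendicular trans pairs.
The distinct arrangements are (4 in all): Br mer (3 arrangements); Br fac (chiral).
One of these lacks any improper symmetry element and so occurs as an enantiomeric pair, giving 4 + 1 = 5 stereoisomers in total.

5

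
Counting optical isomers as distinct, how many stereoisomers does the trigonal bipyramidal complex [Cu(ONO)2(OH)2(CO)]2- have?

6

Placing the ligands in turn and identifying arrangements related by rotation or reflection leaves 5 distinct geometric isomers.
One of these lacks any improper symmetry element and so occurs as an enantiomeric pair, giving 5 + 1 = 6 stereoisomers in total.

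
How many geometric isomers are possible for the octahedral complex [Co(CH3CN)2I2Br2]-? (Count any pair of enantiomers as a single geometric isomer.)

An octahedron has six vertices in three trans pairs; every non-trans pair is cis.
There are 5 geometric isomers: CH3CN trans, I trans, Br trans; CH3CN cis, I cis, Br trans; CH3CN cis, I trans, Br cis; CH3CN cis, I cis, Br cis (chiral); CH3CN trans, I cis, Br cis.

5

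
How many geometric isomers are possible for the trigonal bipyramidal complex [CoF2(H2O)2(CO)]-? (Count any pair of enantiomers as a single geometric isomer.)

A trigonal bipyramid has two axial and three equatorial sites, which are chemically inequivalent.
Exhaustive case analysis gives 5 geometric isomers.

5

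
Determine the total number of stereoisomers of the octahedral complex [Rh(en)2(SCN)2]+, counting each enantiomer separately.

An octahedron has six vertices in three trans pairs; every non-trans pair is cis.
Each en is bidentate and must span two cis positions.
Working through the distinct placements yields 2 geometric isomers: SCN trans; SCN cis (chiral).
One of these lacks any improper symmetry element and so occurs as an enantiomeric pair, giving 2 + 1 = 3 stereoisomers in total.

3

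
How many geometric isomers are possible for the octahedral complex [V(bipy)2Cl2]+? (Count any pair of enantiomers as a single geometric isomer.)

2

Each bipy is bidentate and must span two cis positions.
The distinct arrangements are (2 in all): Cl trans; Cl cis (chiral).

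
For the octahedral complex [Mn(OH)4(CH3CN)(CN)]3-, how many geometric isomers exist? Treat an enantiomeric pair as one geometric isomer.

The six octahedral sites form three mutually perpendicular trans pairs.
Working through the distinct placements yields 2 geometric isomers: CH3CN and CN mutually trans; CH3CN and CN mutually cis.

2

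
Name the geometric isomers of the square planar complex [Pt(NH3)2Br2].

cis and trans

A square has two trans pairs of vertices; adjacent vertices are cis.
The distinct arrangements are (2 in all): NH3 cis; NH3 trans.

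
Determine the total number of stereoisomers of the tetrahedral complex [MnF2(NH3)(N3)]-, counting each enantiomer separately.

In a tetrahedral complex all four positions are equivalent and every pair of ligands is adjacent — there is no cis/trans distinction.
Only one geometric arrangement is possible.

1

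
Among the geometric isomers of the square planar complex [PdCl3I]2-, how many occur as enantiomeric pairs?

0

In a square planar complex each vertex has one trans partner and two cis neighbours.
Only one geometric arrangement is possible.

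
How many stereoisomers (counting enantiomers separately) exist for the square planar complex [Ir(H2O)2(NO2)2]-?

2

A square has two trans pairs of vertices; adjacent vertices are cis.
The distinct arrangements are (2 in all): H2O cis; H2O trans.
Each arrangement has an internal mirror plane or centre of symmetry, so none is chiral.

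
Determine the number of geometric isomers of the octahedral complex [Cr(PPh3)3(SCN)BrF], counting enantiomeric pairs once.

The distinct arrangements are (4 in all): PPh3 mer (3 arrangements); PPh3 fac (chiral).

4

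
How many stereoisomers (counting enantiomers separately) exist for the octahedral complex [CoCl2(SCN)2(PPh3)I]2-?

An octahedron has six vertices in three trans pairs; every non-trans pair is cis.
Working through the distinct placements yields 6 geometric isomers: Cl trans, SCN trans; Cl trans, SCN cis; Cl cis, SCN trans; Cl cis, SCN cis (3 arrangements, 2 chiral).
Of these, 2 lack any improper symmetry element and so occur as enantiomeric pairs, giving 6 + 2 = 8 stereoisomers in total.

8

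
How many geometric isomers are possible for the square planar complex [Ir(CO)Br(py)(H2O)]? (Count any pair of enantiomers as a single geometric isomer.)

3

There are 3 geometric isomers: (Br/H2O trans, CO/py trans); (Br/py trans, CO/H2O trans); (Br/CO trans, H2O/py trans).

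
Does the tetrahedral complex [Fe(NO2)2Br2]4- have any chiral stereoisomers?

In a tetrahedral complex all four positions are equivalent and every pair of ligands is adjacent — there is no cis/trans distinction.
Only one geometric arrangement is possible.

no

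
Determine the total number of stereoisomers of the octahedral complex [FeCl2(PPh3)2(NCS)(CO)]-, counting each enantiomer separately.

8

The six octahedral sites form three mutually perpendicular trans pairs.
There are 6 geometric isomers: Cl cis, PPh3 trans; Cl cis, PPh3 cis (3 arrangements, 2 chiral); Cl trans, PPh3 trans; Cl trans, PPh3 cis.
Of these, 2 lack any improper symmetry element and so occur as enantiomeric pairs, giving 6 + 2 = 8 stereoisomers in total.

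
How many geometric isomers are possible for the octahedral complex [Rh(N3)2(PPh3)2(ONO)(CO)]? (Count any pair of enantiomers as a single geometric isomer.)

6

An octahedron has six vertices in three trans pairs; every non-trans pair is cis.
The distinct arrangements are (6 in all): N3 cis, PPh3 trans; N3 cis, PPh3 cis (3 arrangements, 2 chiral); N3 trans, PPh3 trans; N3 trans, PPh3 cis.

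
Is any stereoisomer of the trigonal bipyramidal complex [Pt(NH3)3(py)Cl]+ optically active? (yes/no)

no

A trigonal bipyramid has two axial and three equatorial sites, which are chemically inequivalent.
There are 4 geometric isomers: py equatorial, Cl axial; py axial, Cl axial; py equatorial, Cl equatorial; py axial, Cl equatorial.
Each arrangement has an internal mirror plane or centre of symmetry, so none is chiral.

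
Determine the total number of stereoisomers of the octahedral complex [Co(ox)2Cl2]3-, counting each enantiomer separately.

In an octahedral complex each vertex has one trans partner and four cis neighbours.
Each ox is bidentate and must span two cis positions.
The distinct arrangements are (2 in all): Cl trans; Cl cis (chiral).
One of these lacks any improper symmetry element and so occurs as an enantiomeric pair, giving 2 + 1 = 3 stereoisomers in total.

3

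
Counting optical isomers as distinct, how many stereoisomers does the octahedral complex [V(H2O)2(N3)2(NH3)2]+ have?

6

The six octahedral sites form three mutually perpendicular trans pairs.
The distinct arrangements are (5 in all): H2O trans, N3 trans, NH3 trans; H2O trans, N3 cis, NH3 cis; H2O cis, N3 cis, NH3 trans; H2O cis, N3 cis, NH3 cis (chiral); H2O cis, N3 trans, NH3 cis.
One of these lacks any improper symmetry element and so occurs as an enantiomeric pair, giving 5 + 1 = 6 stereoisomers in total.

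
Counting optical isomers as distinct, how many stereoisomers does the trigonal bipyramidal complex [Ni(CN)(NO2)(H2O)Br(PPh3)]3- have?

20

In a trigonal bipyramid the two axial positions differ from the three equatorial ones.
Systematic enumeration (placing each ligand type in turn and discarding arrangements equivalent by rotation or reflection) gives 10 geometric isomers.
Of these, 10 lack any improper symmetry element and so occur as enantiomeric pairs, giving 10 + 10 = 20 stereoisomers in total.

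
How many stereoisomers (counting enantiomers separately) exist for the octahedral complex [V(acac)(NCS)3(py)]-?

An octahedron has six vertices in three trans pairs; every non-trans pair is cis.
Each acac is bidentate and must span two cis positions.
There are 2 geometric isomers: NCS mer; NCS fac.
Each arrangement has an internal mirror plane or centre of symmetry, so none is chiral.

2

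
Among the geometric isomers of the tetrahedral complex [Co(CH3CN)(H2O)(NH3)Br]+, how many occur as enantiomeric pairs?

All four vertices of a tetrahedron are equivalent and mutually adjacent, so cis/trans isomerism cannot arise.
Only one geometric arrangement is possible; it has no improper symmetry element, so it exists as a pair of enantiomers (2 stereoisomers).

1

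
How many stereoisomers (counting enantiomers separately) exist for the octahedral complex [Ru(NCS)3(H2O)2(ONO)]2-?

3

In an octahedral complex each vertex has one trans partner and four cis neighbours.
The distinct arrangements are (3 in all): NCS mer, H2O trans; NCS fac, H2O cis; NCS mer, H2O cis.
Each arrangement has an internal mirror plane or centre of symmetry, so none is chiral.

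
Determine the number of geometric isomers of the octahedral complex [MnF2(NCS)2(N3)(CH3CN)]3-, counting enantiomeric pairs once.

The distinct arrangements are (6 in all): F cis, NCS trans; F cis, NCS cis (3 arrangements, 2 chiral); F trans, NCS trans; F trans, NCS cis.

6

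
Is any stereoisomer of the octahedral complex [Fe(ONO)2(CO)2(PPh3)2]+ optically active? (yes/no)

yes

There are 5 geometric isomers: ONO trans, CO trans, PPh3 trans; ONO cis, CO trans, PPh3 cis; ONO cis, CO cis, PPh3 trans; ONO cis, CO cis, PPh3 cis (chiral); ONO trans, CO cis, PPh3 cis.
One of these lacks any improper symmetry element and so occurs as an enantiomeric pair, giving 5 + 1 = 6 stereoisomers in total.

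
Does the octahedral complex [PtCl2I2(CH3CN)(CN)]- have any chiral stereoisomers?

In an octahedral complex each vertex has one trans partner and four cis neighbours.
Systematic placement gives 6 geometric isomers: Cl trans, I trans; Cl cis, I cis (3 arrangements, 2 chiral); Cl cis, I trans; Cl trans, I cis.
Of these, 2 lack any improper symmetry element and so occur as enantiomeric pairs, giving 6 + 2 = 8 stereoisomers in total.

yes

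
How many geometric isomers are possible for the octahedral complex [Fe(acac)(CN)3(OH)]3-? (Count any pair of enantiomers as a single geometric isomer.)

An octahedron has six vertices in three trans pairs; every non-trans pair is cis.
Each acac is bidentate and must span two cis positions.
There are 2 geometric isomers: CN mer; CN fac.

2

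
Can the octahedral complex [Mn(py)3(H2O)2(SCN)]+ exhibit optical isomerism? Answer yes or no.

An octahedron has six vertices in three trans pairs; every non-trans pair is cis.
Systematic placement gives 3 geometric isomers: py mer, H2O trans; py mer, H2O cis; py fac, H2O cis.
Each arrangement has an internal mirror plane or centre of symmetry, so none is chiral.

no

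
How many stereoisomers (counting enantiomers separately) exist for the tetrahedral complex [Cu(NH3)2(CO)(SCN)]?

In a tetrahedral complex all four positions are equivalent and every pair of ligands is adjacent — there is no cis/trans distinction.
Only one geometric arrangement is possible.

1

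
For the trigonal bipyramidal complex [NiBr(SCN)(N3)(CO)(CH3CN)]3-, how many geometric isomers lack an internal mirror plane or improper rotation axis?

Placing the ligands in turn and identifying arrangements related by rotation or reflection leaves 10 distinct geometric isomers.
Of these, 10 lack any improper symmetry element and so occur as enantiomeric pairs, giving 10 + 10 = 20 stereoisomers in total.

10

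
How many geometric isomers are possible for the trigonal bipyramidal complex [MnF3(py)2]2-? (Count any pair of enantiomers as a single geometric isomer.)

3

A trigonal bipyramid has two axial and three equatorial sites, which are chemically inequivalent.
The distinct arrangements are (3 in all): py both equatorial; py one axial, one equatorial; py both axial.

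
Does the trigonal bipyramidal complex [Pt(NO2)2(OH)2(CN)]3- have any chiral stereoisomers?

A trigonal bipyramid has two axial and three equatorial sites, which are chemically inequivalent.
Systematic enumeration (placing each ligand type in turn and discarding arrangements equivalent by rotation or reflection) gives 5 geometric isomers.
One of these lacks any improper symmetry element and so occurs as an enantiomeric pair, giving 5 + 1 = 6 stereoisomers in total.

yes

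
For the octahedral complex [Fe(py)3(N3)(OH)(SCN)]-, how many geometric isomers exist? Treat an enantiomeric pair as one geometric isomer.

4

An octahedron has six vertices in three trans pairs; every non-trans pair is cis.
Systematic placement gives 4 geometric isomers: py mer (3 arrangements); py fac (chiral).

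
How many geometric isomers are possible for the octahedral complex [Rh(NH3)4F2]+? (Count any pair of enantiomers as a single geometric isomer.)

The six octahedral sites form three mutually perpendicular trans pairs.
The distinct arrangements are (2 in all): F trans; F cis.

2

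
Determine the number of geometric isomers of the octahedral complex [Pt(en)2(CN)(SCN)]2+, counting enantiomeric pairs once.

An octahedron has six vertices in three trans pairs; every non-trans pair is cis.
Each en is bidentate and must span two cis positions.
Systematic placement gives 2 geometric isomers: CN and SCN mutually trans; CN and SCN mutually cis (chiral).

2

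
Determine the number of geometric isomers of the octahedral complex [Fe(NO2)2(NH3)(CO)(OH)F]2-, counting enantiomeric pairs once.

Exhaustive case analysis gives 9 geometric isomers.

9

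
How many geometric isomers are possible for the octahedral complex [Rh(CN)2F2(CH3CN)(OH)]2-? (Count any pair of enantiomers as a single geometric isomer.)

An octahedron has six vertices in three trans pairs; every non-trans pair is cis.
Working through the distinct placements yields 6 geometric isomers: CN cis, F cis (3 arrangements, 2 chiral); CN cis, F trans; CN trans, F cis; CN trans, F trans.

6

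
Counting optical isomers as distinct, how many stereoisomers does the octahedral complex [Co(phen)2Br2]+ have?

3

An octahedron has six vertices in three trans pairs; every non-trans pair is cis.
Each phen is bidentate and must span two cis positions.
Working through the distinct placements yields 2 geometric isomers: Br trans; Br cis (chiral).
One of these lacks any improper symmetry element and so occurs as an enantiomeric pair, giving 2 + 1 = 3 stereoisomers in total.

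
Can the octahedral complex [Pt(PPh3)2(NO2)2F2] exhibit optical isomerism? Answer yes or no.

yes

The distinct arrangements are (5 in all): PPh3 trans, NO2 trans, F trans; PPh3 cis, NO2 cis, F trans; PPh3 trans, NO2 cis, F cis; PPh3 cis, NO2 cis, F cis (chiral); PPh3 cis, NO2 trans, F cis.
One of these lacks any improper symmetry element and so occurs as an enantiomeric pair, giving 5 + 1 = 6 stereoisomers in total.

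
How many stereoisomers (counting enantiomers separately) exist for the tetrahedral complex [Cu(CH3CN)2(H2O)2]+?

1

All four vertices of a tetrahedron are equivalent and mutually adjacent, so cis/trans isomerism cannot arise.
Only one geometric arrangement is possible.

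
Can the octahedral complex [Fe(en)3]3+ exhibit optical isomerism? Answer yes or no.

An octahedron has six vertices in three trans pairs; every non-trans pair is cis.
Each en is bidentate and must span two cis positions.
Only one geometric arrangement is possible; it has no improper symmetry element, so it exists as a pair of enantiomers (2 stereoisomers).

yes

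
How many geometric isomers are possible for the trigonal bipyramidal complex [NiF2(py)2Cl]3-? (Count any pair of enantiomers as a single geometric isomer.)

5

A trigonal bipyramid has two axial and three equatorial sites, which are chemically inequivalent.
Placing the ligands in turn and identifying arrangements related by rotation or reflection leaves 5 distinct geometric isomers.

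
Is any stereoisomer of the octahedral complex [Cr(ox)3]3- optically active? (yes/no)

yes

The six octahedral sites form three mutually perpendicular trans pairs.
Each ox is bidentate and must span two cis positions.
Only one geometric arrangement is possible; it has no improper symmetry element, so it exists as a pair of enantiomers (2 stereoisomers).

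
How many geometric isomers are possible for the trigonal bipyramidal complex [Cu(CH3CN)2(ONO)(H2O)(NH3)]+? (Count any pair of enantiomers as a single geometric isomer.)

7

In a trigonal bipyramid the two axial positions differ from the three equatorial ones.
Exhaustive case analysis gives 7 geometric isomers.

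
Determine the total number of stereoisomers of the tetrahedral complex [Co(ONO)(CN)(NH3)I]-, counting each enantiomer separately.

All four vertices of a tetrahedron are equivalent and mutually adjacent, so cis/trans isomerism cannot arise.
Only one geometric arrangement is possible; it has no improper symmetry element, so it exists as a pair of enantiomers (2 stereoisomers).

2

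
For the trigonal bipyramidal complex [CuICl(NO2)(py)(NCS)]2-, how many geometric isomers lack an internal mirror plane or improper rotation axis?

Exhaustive case analysis gives 10 geometric isomers.
Of these, 10 lack any improper symmetry element and so occur as enantiomeric pairs, giving 10 + 10 = 20 stereoisomers in total.

10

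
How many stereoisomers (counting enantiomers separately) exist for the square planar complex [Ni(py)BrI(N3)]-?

3

A square has two trans pairs of vertices; adjacent vertices are cis.
Systematic placement gives 3 geometric isomers: (Br/N3 trans, I/py trans); (Br/py trans, I/N3 trans); (Br/I trans, N3/py trans).
Each arrangement has an internal mirror plane or centre of symmetry, so none is chiral.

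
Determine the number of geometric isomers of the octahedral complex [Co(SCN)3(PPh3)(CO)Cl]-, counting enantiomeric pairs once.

4

In an octahedral complex each vertex has one trans partner and four cis neighbours.
There are 4 geometric isomers: SCN mer (3 arrangements); SCN fac (chiral).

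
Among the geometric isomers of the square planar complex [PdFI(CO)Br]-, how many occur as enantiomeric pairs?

A square has two trans pairs of vertices; adjacent vertices are cis.
Working through the distinct placements yields 3 geometric isomers: (Br/F trans, CO/I trans); (Br/I trans, CO/F trans); (Br/CO trans, F/I trans).
Each arrangement has an internal mirror plane or centre of symmetry, so none is chiral.

0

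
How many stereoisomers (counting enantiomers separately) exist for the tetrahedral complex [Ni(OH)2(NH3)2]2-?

All four vertices of a tetrahedron are equivalent and mutually adjacent, so cis/trans isomerism cannot arise.
Only one geometric arrangement is possible.

1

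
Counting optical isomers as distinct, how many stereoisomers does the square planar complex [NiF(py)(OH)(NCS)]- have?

The distinct arrangements are (3 in all): (F/OH trans, NCS/py trans); (F/py trans, NCS/OH trans); (F/NCS trans, OH/py trans).
Each arrangement has an internal mirror plane or centre of symmetry, so none is chiral.

3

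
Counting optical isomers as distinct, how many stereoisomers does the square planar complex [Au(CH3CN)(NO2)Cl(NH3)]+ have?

A square has two trans pairs of vertices; adjacent vertices are cis.
Working through the distinct placements yields 3 geometric isomers: (CH3CN/NH3 trans, Cl/NO2 trans); (CH3CN/NO2 trans, Cl/NH3 trans); (CH3CN/Cl trans, NH3/NO2 trans).
Each arrangement has an internal mirror plane or centre of symmetry, so none is chiral.

3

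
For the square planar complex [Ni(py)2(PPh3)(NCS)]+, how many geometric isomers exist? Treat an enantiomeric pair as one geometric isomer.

Systematic placement gives 2 geometric isomers: py cis; py trans.

2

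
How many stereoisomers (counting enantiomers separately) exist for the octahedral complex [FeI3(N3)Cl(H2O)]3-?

5

An octahedron has six vertices in three trans pairs; every non-trans pair is cis.
Working through the distinct placements yields 4 geometric isomers: I mer (3 arrangements); I fac (chiral).
One of these lacks any improper symmetry element and so occurs as an enantiomeric pair, giving 4 + 1 = 5 stereoisomers in total.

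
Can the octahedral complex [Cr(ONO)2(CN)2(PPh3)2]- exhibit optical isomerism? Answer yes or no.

yes

The six octahedral sites form three mutually perpendicular trans pairs.
The distinct arrangements are (5 in all): ONO trans, CN trans, PPh3 trans; ONO cis, CN trans, PPh3 cis; ONO cis, CN cis, PPh3 trans; ONO cis, CN cis, PPh3 cis (chiral); ONO trans, CN cis, PPh3 cis.
One of these lacks any improper symmetry element and so occurs as an enantiomeric pair, giving 5 + 1 = 6 stereoisomers in total.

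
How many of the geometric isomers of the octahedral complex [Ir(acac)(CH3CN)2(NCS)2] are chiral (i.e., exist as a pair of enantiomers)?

An octahedron has six vertices in three trans pairs; every non-trans pair is cis.
Each acac is bidentate and must span two cis positions.
There are 3 geometric isomers: CH3CN trans, NCS cis; CH3CN cis, NCS cis (chiral); CH3CN cis, NCS trans.
One of these lacks any improper symmetry element and so occurs as an enantiomeric pair, giving 3 + 1 = 4 stereoisomers in total.

1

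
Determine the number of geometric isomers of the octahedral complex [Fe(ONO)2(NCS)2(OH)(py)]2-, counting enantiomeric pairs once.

An octahedron has six vertices in three trans pairs; every non-trans pair is cis.
Systematic placement gives 6 geometric isomers: ONO cis, NCS trans; ONO trans, NCS trans; ONO cis, NCS cis (3 arrangements, 2 chiral); ONO trans, NCS cis.

6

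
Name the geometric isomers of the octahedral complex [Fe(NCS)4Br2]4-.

cis and trans

The six octahedral sites form three mutually perpendicular trans pairs.
Working through the distinct placements yields 2 geometric isomers: Br trans; Br cis.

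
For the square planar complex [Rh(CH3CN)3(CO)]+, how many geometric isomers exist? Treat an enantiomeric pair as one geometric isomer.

1

A square has two trans pairs of vertices; adjacent vertices are cis.
Only one geometric arrangement is possible.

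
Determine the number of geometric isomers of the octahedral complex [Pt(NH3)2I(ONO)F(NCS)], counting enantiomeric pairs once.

The six octahedral sites form three mutually perpendicular trans pairs.
Placing the ligands in turn and identifying arrangements related by rotation or reflection leaves 9 distinct geometric isomers.

9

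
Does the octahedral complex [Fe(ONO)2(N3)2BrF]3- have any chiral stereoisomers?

yes

Working through the distinct placements yields 6 geometric isomers: ONO trans, N3 trans; ONO cis, N3 cis (3 arrangements, 2 chiral); ONO trans, N3 cis; ONO cis, N3 trans.
Of these, 2 lack any improper symmetry element and so occur as enantiomeric pairs, giving 6 + 2 = 8 stereoisomers in total.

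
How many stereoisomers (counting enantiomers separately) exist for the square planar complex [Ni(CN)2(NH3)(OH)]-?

2

In a square planar complex each vertex has one trans partner and two cis neighbours.
There are 2 geometric isomers: CN cis; CN trans.
Each arrangement has an internal mirror plane or centre of symmetry, so none is chiral.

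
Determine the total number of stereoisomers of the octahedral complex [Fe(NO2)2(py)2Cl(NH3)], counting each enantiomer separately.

An octahedron has six vertices in three trans pairs; every non-trans pair is cis.
There are 6 geometric isomers: NO2 trans, py trans; NO2 cis, py cis (3 arrangements, 2 chiral); NO2 cis, py trans; NO2 trans, py cis.
Of these, 2 lack any improper symmetry element and so occur as enantiomeric pairs, giving 6 + 2 = 8 stereoisomers in total.

8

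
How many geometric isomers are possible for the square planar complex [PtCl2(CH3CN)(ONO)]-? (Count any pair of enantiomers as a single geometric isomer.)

Working through the distinct placements yields 2 geometric isomers: Cl cis; Cl trans.

2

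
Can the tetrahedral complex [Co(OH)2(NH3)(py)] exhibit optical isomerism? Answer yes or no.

no

In a tetrahedral complex all four positions are equivalent and every pair of ligands is adjacent — there is no cis/trans distinction.
Only one geometric arrangement is possible.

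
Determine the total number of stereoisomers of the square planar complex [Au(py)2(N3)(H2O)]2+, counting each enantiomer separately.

A square has two trans pairs of vertices; adjacent vertices are cis.
Working through the distinct placements yields 2 geometric isomers: py cis; py trans.
Each arrangement has an internal mirror plane or centre of symmetry, so none is chiral.

2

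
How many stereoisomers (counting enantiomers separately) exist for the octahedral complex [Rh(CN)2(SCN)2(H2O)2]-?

The six octahedral sites form three mutually perpendicular trans pairs.
There are 5 geometric isomers: CN trans, SCN trans, H2O trans; CN trans, SCN cis, H2O cis; CN cis, SCN trans, H2O cis; CN cis, SCN cis, H2O cis (chiral); CN cis, SCN cis, H2O trans.
One of these lacks any improper symmetry element and so occurs as an enantiomeric pair, giving 5 + 1 = 6 stereoisomers in total.

6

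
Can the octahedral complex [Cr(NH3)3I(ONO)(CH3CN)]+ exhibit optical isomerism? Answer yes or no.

In an octahedral complex each vertex has one trans partner and four cis neighbours.
Working through the distinct placements yields 4 geometric isomers: NH3 mer (3 arrangements); NH3 fac (chiral).
One of these lacks any improper symmetry element and so occurs as an enantiomeric pair, giving 4 + 1 = 5 stereoisomers in total.

yes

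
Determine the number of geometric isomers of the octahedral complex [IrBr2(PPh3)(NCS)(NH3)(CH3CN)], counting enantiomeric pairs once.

Placing the ligands in turn and identifying arrangements related by rotation or reflection leaves 9 distinct geometric isomers.

9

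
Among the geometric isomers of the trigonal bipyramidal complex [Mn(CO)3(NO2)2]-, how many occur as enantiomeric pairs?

0

Working through the distinct placements yields 3 geometric isomers: NO2 both equatorial; NO2 one axial, one equatorial; NO2 both axial.
Each arrangement has an internal mirror plane or centre of symmetry, so none is chiral.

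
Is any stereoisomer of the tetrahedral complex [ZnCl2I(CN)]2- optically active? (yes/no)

no

All four vertices of a tetrahedron are equivalent and mutually adjacent, so cis/trans isomerism cannot arise.
Only one geometric arrangement is possible.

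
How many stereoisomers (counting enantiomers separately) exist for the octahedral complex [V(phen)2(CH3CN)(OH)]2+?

3

In an octahedral complex each vertex has one trans partner and four cis neighbours.
Each phen is bidentate and must span two cis positions.
There are 2 geometric isomers: CH3CN and OH mutually trans; CH3CN and OH mutually cis (chiral).
One of these lacks any improper symmetry element and so occurs as an enantiomeric pair, giving 2 + 1 = 3 stereoisomers in total.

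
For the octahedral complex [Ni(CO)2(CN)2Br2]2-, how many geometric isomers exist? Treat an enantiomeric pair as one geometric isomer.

5

The distinct arrangements are (5 in all): CO trans, CN trans, Br trans; CO cis, CN cis, Br trans; CO trans, CN cis, Br cis; CO cis, CN cis, Br cis (chiral); CO cis, CN trans, Br cis.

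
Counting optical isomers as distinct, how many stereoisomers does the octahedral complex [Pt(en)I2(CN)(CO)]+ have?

In an octahedral complex each vertex has one trans partner and four cis neighbours.
Each en is bidentate and must span two cis positions.
Working through the distinct placements yields 4 geometric isomers: I cis (3 arrangements, 2 chiral); I trans.
Of these, 2 lack any improper symmetry element and so occur as enantiomeric pairs, giving 4 + 2 = 6 stereoisomers in total.

6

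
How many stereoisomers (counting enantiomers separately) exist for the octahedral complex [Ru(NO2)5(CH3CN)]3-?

1

Only one geometric arrangement is possible.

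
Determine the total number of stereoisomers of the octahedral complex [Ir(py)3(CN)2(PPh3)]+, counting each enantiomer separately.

The distinct arrangements are (3 in all): py mer, CN trans; py mer, CN cis; py fac, CN cis.
Each arrangement has an internal mirror plane or centre of symmetry, so none is chiral.

3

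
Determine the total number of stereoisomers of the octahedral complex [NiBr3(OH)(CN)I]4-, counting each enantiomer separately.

In an octahedral complex each vertex has one trans partner and four cis neighbours.
The distinct arrangements are (4 in all): Br mer (3 arrangements); Br fac (chiral).
One of these lacks any improper symmetry element and so occurs as an enantiomeric pair, giving 4 + 1 = 5 stereoisomers in total.

5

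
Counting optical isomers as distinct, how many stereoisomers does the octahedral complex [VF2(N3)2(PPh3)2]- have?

6

An octahedron has six vertices in three trans pairs; every non-trans pair is cis.
Working through the distinct placements yields 5 geometric isomers: F trans, N3 trans, PPh3 trans; F trans, N3 cis, PPh3 cis; F cis, N3 cis, PPh3 trans; F cis, N3 cis, PPh3 cis (chiral); F cis, N3 trans, PPh3 cis.
One of these lacks any improper symmetry element and so occurs as an enantiomeric pair, giving 5 + 1 = 6 stereoisomers in total.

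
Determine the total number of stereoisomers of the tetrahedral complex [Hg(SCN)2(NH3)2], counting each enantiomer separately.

In a tetrahedral complex all four positions are equivalent and every pair of ligands is adjacent — there is no cis/trans distinction.
Only one geometric arrangement is possible.

1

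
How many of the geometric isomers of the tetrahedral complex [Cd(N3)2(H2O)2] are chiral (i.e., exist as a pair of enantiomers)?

Only one geometric arrangement is possible.

0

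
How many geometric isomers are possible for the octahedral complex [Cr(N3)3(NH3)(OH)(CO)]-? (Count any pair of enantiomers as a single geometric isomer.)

Working through the distinct placements yields 4 geometric isomers: N3 mer (3 arrangements); N3 fac (chiral).

4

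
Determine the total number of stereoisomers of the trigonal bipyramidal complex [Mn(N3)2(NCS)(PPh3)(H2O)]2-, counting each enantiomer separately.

A trigonal bipyramid has two axial and three equatorial sites, which are chemically inequivalent.
Placing the ligands in turn and identifying arrangements related by rotation or reflection leaves 7 distinct geometric isomers.
Of these, 3 lack any improper symmetry element and so occur as enantiomeric pairs, giving 7 + 3 = 10 stereoisomers in total.

10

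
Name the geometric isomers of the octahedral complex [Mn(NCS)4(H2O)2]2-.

cis and trans

The six octahedral sites form three mutually perpendicular trans pairs.
Working through the distinct placements yields 2 geometric isomers: H2O trans; H2O cis.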